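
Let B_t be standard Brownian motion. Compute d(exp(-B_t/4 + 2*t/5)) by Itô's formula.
d(exp(-B_t/4 + 2*t/5)) = (69*exp(-B_t/4 + 2*t/5)/160) dt + (-exp(-B_t/4 + 2*t/5)/4) dB_t

Itô's formula for f(t, x): d f(t, B_t) = (f_t + (1/2) f_xx) dt + f_x dB_t. Compute partials of f(t, x) = exp(2*t/5 - x/4):
  f_t(t,x)  = 2*exp(2*t/5 - x/4)/5
  f_x(t,x)  = -exp(2*t/5 - x/4)/4
  f_xx(t,x) = exp(2*t/5 - x/4)/16
Assemble drift = f_t + (1/2) f_xx = 69*exp(2*t/5 - x/4)/160 and diffusion = f_x = -exp(2*t/5 - x/4)/4. Substituting x = B_t:
  d(exp(-B_t/4 + 2*t/5)) = (69*exp(-B_t/4 + 2*t/5)/160) dt + (-exp(-B_t/4 + 2*t/5)/4) dB_t.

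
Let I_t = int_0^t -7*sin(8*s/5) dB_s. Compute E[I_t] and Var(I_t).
E[I_t] = 0; Var(I_t) = 49*t/2 - 245*sin(8*t/5)*cos(8*t/5)/16

The Itô integral of a deterministic integrand f(s) has mean 0 because each increment f(s) * (B_{s+ds} - B_s) has mean 0. By the Itô isometry:
  Var( int_0^t f(s) dB_s ) = E[ (int_0^t f(s) dB_s)^2 ] = int_0^t f(s)^2 ds.
Here f(s) = -7*sin(8*s/5), so f(s)^2 = 49*sin(8*s/5)^2. Integrate:
  int_0^t (49*sin(8*s/5)^2) ds = 49*t/2 - 245*sin(8*t/5)*cos(8*t/5)/16.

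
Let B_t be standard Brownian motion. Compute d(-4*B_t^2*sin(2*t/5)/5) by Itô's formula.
d(-4*B_t^2*sin(2*t/5)/5) = (-8*B_t^2*cos(2*t/5)/25 - 4*sin(2*t/5)/5) dt + (-8*B_t*sin(2*t/5)/5) dB_t

Itô's formula for f(t, x): d f(t, B_t) = (f_t + (1/2) f_xx) dt + f_x dB_t. Compute partials of f(t, x) = -4*x^2*sin(2*t/5)/5:
  f_t(t,x)  = -8*x^2*cos(2*t/5)/25
  f_x(t,x)  = -8*x*sin(2*t/5)/5
  f_xx(t,x) = -8*sin(2*t/5)/5
Assemble drift = f_t + (1/2) f_xx = -8*x^2*cos(2*t/5)/25 - 4*sin(2*t/5)/5 and diffusion = f_x = -8*x*sin(2*t/5)/5. Substituting x = B_t:
  d(-4*B_t^2*sin(2*t/5)/5) = (-8*B_t^2*cos(2*t/5)/25 - 4*sin(2*t/5)/5) dt + (-8*B_t*sin(2*t/5)/5) dB_t.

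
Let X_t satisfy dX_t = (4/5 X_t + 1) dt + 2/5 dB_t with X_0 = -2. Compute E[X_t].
E[X_t] = -3*exp(4*t/5)/4 - 5/4

Taking expectations and using E[dB_t] = 0, the mean m(t) = E[X_t] satisfies the ODE m'(t) = a m(t) + b with m(0) = x_0. With a = 4/5, b = 1, x_0 = -2, the solution is
  m(t) = x_0 * exp(a t) + (b/a) * (exp(a t) - 1)
       = (-2) * exp((4/5) t) + (1/(4/5)) * (exp((4/5) t) - 1)
       = -3*exp(4*t/5)/4 - 5/4.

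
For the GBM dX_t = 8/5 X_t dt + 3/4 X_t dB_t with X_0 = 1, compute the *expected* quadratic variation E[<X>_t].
E[<X>_t] = 45*exp(301*t/80)/301 - 45/301

<X>_t = int_0^t ((3/4) * X_s)^2 ds. Taking expectation inside the integral: E[<X>_t] = (3/4)^2 * int_0^t E[X_s^2] ds. For GBM, E[X_s^2] = x_0^2 * exp((2 mu + sigma^2) s). Integrating:
  E[<X>_t] = (3/4)^2 * 1^2 * (exp((2*(8/5) + (3/4)^2) t) - 1) / (2*(8/5) + (3/4)^2)
           = (3/4)^2 * 1^2 * (exp((301/80) t) - 1) / (301/80) = 45*exp(301*t/80)/301 - 45/301.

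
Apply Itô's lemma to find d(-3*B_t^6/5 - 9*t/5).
d(-3*B_t^6/5 - 9*t/5) = (-9*B_t^4 - 9/5) dt + (-18*B_t^5/5) dB_t

Itô's formula for f(t, x): d f(t, B_t) = (f_t + (1/2) f_xx) dt + f_x dB_t. Compute partials of f(t, x) = -9*t/5 - 3*x^6/5:
  f_t(t,x)  = -9/5
  f_x(t,x)  = -18*x^5/5
  f_xx(t,x) = -18*x^4
Assemble drift = f_t + (1/2) f_xx = -9*x^4 - 9/5 and diffusion = f_x = -18*x^5/5. Substituting x = B_t:
  d(-3*B_t^6/5 - 9*t/5) = (-9*B_t^4 - 9/5) dt + (-18*B_t^5/5) dB_t.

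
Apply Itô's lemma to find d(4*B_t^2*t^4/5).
d(4*B_t^2*t^4/5) = (4*t^3*(4*B_t^2 + t)/5) dt + (8*B_t*t^4/5) dB_t

Itô's formula for f(t, x): d f(t, B_t) = (f_t + (1/2) f_xx) dt + f_x dB_t. Compute partials of f(t, x) = 4*t^4*x^2/5:
  f_t(t,x)  = 16*t^3*x^2/5
  f_x(t,x)  = 8*t^4*x/5
  f_xx(t,x) = 8*t^4/5
Assemble drift = f_t + (1/2) f_xx = 4*t^3*(t + 4*x^2)/5 and diffusion = f_x = 8*t^4*x/5. Substituting x = B_t:
  d(4*B_t^2*t^4/5) = (4*t^3*(4*B_t^2 + t)/5) dt + (8*B_t*t^4/5) dB_t.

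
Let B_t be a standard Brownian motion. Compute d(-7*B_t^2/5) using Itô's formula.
d(-7*B_t^2/5) = (-7/5) dt + (-14*B_t/5) dB_t

Itô's formula for f(B_t) gives d f(B_t) = f'(B_t) dB_t + (1/2) f''(B_t) dt. Compute derivatives of f(x) = -7*x^2/5:
  f'(x)  = -14*x/5
  f''(x) = -14/5
Substitute x = B_t and multiply the f'' term by 1/2:
  drift     = (1/2) * (-14/5) evaluated at B_t = -7/5
  diffusion = (-14*x/5) evaluated at B_t = -14*B_t/5
Therefore d(-7*B_t^2/5) = (-7/5) dt + (-14*B_t/5) dB_t.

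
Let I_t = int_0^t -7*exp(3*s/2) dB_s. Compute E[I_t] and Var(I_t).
E[I_t] = 0; Var(I_t) = 49*exp(3*t)/3 - 49/3

The Itô integral of a deterministic integrand f(s) has mean 0 because each increment f(s) * (B_{s+ds} - B_s) has mean 0. By the Itô isometry:
  Var( int_0^t f(s) dB_s ) = E[ (int_0^t f(s) dB_s)^2 ] = int_0^t f(s)^2 ds.
Here f(s) = -7*exp(3*s/2), so f(s)^2 = 49*exp(3*s). Integrate:
  int_0^t (49*exp(3*s)) ds = 49*exp(3*t)/3 - 49/3.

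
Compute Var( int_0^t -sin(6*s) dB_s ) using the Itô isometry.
Var = t/2 - sin(12*t)/24

The Itô integral of a deterministic integrand f(s) has mean 0 because each increment f(s) * (B_{s+ds} - B_s) has mean 0. By the Itô isometry:
  Var( int_0^t f(s) dB_s ) = E[ (int_0^t f(s) dB_s)^2 ] = int_0^t f(s)^2 ds.
Here f(s) = -sin(6*s), so f(s)^2 = sin(6*s)^2. Integrate:
  int_0^t (sin(6*s)^2) ds = t/2 - sin(12*t)/24.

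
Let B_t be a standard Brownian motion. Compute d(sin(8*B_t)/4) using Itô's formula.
d(sin(8*B_t)/4) = (-8*sin(8*B_t)) dt + (2*cos(8*B_t)) dB_t

Itô's formula for f(B_t) gives d f(B_t) = f'(B_t) dB_t + (1/2) f''(B_t) dt. Compute derivatives of f(x) = sin(8*x)/4:
  f'(x)  = 2*cos(8*x)
  f''(x) = -16*sin(8*x)
Substitute x = B_t and multiply the f'' term by 1/2:
  drift     = (1/2) * (-16*sin(8*x)) evaluated at B_t = -8*sin(8*B_t)
  diffusion = (2*cos(8*x)) evaluated at B_t = 2*cos(8*B_t)
Therefore d(sin(8*B_t)/4) = (-8*sin(8*B_t)) dt + (2*cos(8*B_t)) dB_t.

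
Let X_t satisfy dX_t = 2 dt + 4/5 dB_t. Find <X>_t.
<X>_t = 16*t/25

For an Itô process dX_t = a(t) dt + b(t) dB_t, the quadratic variation is <X>_t = int_0^t b(s)^2 ds (the drift term does not contribute). Here b(s) = 4/5, so
  b(s)^2 = 16/25.
Integrating from 0 to t:
  <X>_t = int_0^t (16/25) ds = 16*t/25.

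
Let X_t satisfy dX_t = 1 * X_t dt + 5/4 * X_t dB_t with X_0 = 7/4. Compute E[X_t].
E[X_t] = 7*exp(t)/4

For GBM dX = mu X dt + sigma X dB with X_0 = x_0, apply Itô to Y = log X: dY = (mu - sigma^2/2) dt + sigma dB, so Y_t = log(x_0) + (mu - sigma^2/2) t + sigma B_t and hence X_t = x_0 * exp((mu - sigma^2/2) t + sigma B_t).
With mu = 1, sigma = 5/4, x_0 = 7/4, this gives:
  X_t = 7/4 * exp((7/32) * t + (5/4) * B_t).
Since sigma*B_t ~ Normal(0, sigma^2 t), E[exp(sigma*B_t)] = exp(sigma^2 t / 2); so E[X_t] = x_0 * exp((mu - sigma^2/2) t) * exp(sigma^2 t / 2) = x_0 * exp(mu t) = 7*exp(t)/4.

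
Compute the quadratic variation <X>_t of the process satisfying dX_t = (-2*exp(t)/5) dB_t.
<X>_t = 2*exp(2*t)/25 - 2/25

For an Itô process dX_t = a(t) dt + b(t) dB_t, the quadratic variation is <X>_t = int_0^t b(s)^2 ds (the drift term does not contribute). Here b(s) = -2*exp(s)/5, so
  b(s)^2 = 4*exp(2*s)/25.
Integrating from 0 to t:
  <X>_t = int_0^t (4*exp(2*s)/25) ds = 2*exp(2*t)/25 - 2/25.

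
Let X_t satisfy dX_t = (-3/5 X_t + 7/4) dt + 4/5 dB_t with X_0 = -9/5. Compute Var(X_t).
Var(X_t) = 8/15 - 8*exp(-6*t/5)/15

The variance V(t) = Var(X_t) satisfies V'(t) = 2 a V(t) + c^2 with V(0) = 0 (drift coefficient is linear in X, diffusion is constant). With a = -3/5, c = 4/5, the solution is
  V(t) = (c^2 / (2 a)) * (exp(2 a t) - 1)
       = ((4/5)^2 / (2*(-3/5))) * (exp((-6/5) t) - 1)
       = 8/15 - 8*exp(-6*t/5)/15.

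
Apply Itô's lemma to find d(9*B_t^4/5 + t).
d(9*B_t^4/5 + t) = (54*B_t^2/5 + 1) dt + (36*B_t^3/5) dB_t

Itô's formula for f(t, x): d f(t, B_t) = (f_t + (1/2) f_xx) dt + f_x dB_t. Compute partials of f(t, x) = t + 9*x^4/5:
  f_t(t,x)  = 1
  f_x(t,x)  = 36*x^3/5
  f_xx(t,x) = 108*x^2/5
Assemble drift = f_t + (1/2) f_xx = 54*x^2/5 + 1 and diffusion = f_x = 36*x^3/5. Substituting x = B_t:
  d(9*B_t^4/5 + t) = (54*B_t^2/5 + 1) dt + (36*B_t^3/5) dB_t.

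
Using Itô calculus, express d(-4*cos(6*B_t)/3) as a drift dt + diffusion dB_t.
d(-4*cos(6*B_t)/3) = (24*cos(6*B_t)) dt + (8*sin(6*B_t)) dB_t

Itô's formula for f(B_t) gives d f(B_t) = f'(B_t) dB_t + (1/2) f''(B_t) dt. Compute derivatives of f(x) = -4*cos(6*x)/3:
  f'(x)  = 8*sin(6*x)
  f''(x) = 48*cos(6*x)
Substitute x = B_t and multiply the f'' term by 1/2:
  drift     = (1/2) * (48*cos(6*x)) evaluated at B_t = 24*cos(6*B_t)
  diffusion = (8*sin(6*x)) evaluated at B_t = 8*sin(6*B_t)
Therefore d(-4*cos(6*B_t)/3) = (24*cos(6*B_t)) dt + (8*sin(6*B_t)) dB_t.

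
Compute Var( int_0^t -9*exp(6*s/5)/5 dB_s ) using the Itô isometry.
Var = 27*exp(12*t/5)/20 - 27/20

The Itô integral of a deterministic integrand f(s) has mean 0 because each increment f(s) * (B_{s+ds} - B_s) has mean 0. By the Itô isometry:
  Var( int_0^t f(s) dB_s ) = E[ (int_0^t f(s) dB_s)^2 ] = int_0^t f(s)^2 ds.
Here f(s) = -9*exp(6*s/5)/5, so f(s)^2 = 81*exp(12*s/5)/25. Integrate:
  int_0^t (81*exp(12*s/5)/25) ds = 27*exp(12*t/5)/20 - 27/20.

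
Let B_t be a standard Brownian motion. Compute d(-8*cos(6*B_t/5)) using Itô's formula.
d(-8*cos(6*B_t/5)) = (144*cos(6*B_t/5)/25) dt + (48*sin(6*B_t/5)/5) dB_t

Itô's formula for f(B_t) gives d f(B_t) = f'(B_t) dB_t + (1/2) f''(B_t) dt. Compute derivatives of f(x) = -8*cos(6*x/5):
  f'(x)  = 48*sin(6*x/5)/5
  f''(x) = 288*cos(6*x/5)/25
Substitute x = B_t and multiply the f'' term by 1/2:
  drift     = (1/2) * (288*cos(6*x/5)/25) evaluated at B_t = 144*cos(6*B_t/5)/25
  diffusion = (48*sin(6*x/5)/5) evaluated at B_t = 48*sin(6*B_t/5)/5
Therefore d(-8*cos(6*B_t/5)) = (144*cos(6*B_t/5)/25) dt + (48*sin(6*B_t/5)/5) dB_t.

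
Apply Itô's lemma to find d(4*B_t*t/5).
d(4*B_t*t/5) = (4*B_t/5) dt + (4*t/5) dB_t

Itô's formula for f(t, x): d f(t, B_t) = (f_t + (1/2) f_xx) dt + f_x dB_t. Compute partials of f(t, x) = 4*t*x/5:
  f_t(t,x)  = 4*x/5
  f_x(t,x)  = 4*t/5
  f_xx(t,x) = 0
Assemble drift = f_t + (1/2) f_xx = 4*x/5 and diffusion = f_x = 4*t/5. Substituting x = B_t:
  d(4*B_t*t/5) = (4*B_t/5) dt + (4*t/5) dB_t.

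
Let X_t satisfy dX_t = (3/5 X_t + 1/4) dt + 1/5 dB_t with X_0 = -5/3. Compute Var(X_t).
Var(X_t) = exp(6*t/5)/30 - 1/30

The variance V(t) = Var(X_t) satisfies V'(t) = 2 a V(t) + c^2 with V(0) = 0 (drift coefficient is linear in X, diffusion is constant). With a = 3/5, c = 1/5, the solution is
  V(t) = (c^2 / (2 a)) * (exp(2 a t) - 1)
       = ((1/5)^2 / (2*(3/5))) * (exp((6/5) t) - 1)
       = exp(6*t/5)/30 - 1/30.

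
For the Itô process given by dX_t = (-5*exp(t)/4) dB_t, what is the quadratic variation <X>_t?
<X>_t = 25*exp(2*t)/32 - 25/32

For an Itô process dX_t = a(t) dt + b(t) dB_t, the quadratic variation is <X>_t = int_0^t b(s)^2 ds (the drift term does not contribute). Here b(s) = -5*exp(s)/4, so
  b(s)^2 = 25*exp(2*s)/16.
Integrating from 0 to t:
  <X>_t = int_0^t (25*exp(2*s)/16) ds = 25*exp(2*t)/32 - 25/32.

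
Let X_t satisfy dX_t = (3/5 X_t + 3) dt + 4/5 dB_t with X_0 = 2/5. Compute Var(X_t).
Var(X_t) = 8*exp(6*t/5)/15 - 8/15

The variance V(t) = Var(X_t) satisfies V'(t) = 2 a V(t) + c^2 with V(0) = 0 (drift coefficient is linear in X, diffusion is constant). With a = 3/5, c = 4/5, the solution is
  V(t) = (c^2 / (2 a)) * (exp(2 a t) - 1)
       = ((4/5)^2 / (2*(3/5))) * (exp((6/5) t) - 1)
       = 8*exp(6*t/5)/15 - 8/15.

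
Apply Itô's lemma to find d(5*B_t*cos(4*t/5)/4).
d(5*B_t*cos(4*t/5)/4) = (-B_t*sin(4*t/5)) dt + (5*cos(4*t/5)/4) dB_t

Itô's formula for f(t, x): d f(t, B_t) = (f_t + (1/2) f_xx) dt + f_x dB_t. Compute partials of f(t, x) = 5*x*cos(4*t/5)/4:
  f_t(t,x)  = -x*sin(4*t/5)
  f_x(t,x)  = 5*cos(4*t/5)/4
  f_xx(t,x) = 0
Assemble drift = f_t + (1/2) f_xx = -x*sin(4*t/5) and diffusion = f_x = 5*cos(4*t/5)/4. Substituting x = B_t:
  d(5*B_t*cos(4*t/5)/4) = (-B_t*sin(4*t/5)) dt + (5*cos(4*t/5)/4) dB_t.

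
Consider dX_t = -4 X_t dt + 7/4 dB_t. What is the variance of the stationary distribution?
lim Var(X_t) = 49/128

The OU SDE dX = -theta X dt + sigma dB admits the integrating factor exp(theta t): d(exp(theta t) X_t) = sigma exp(theta t) dB_t. Integrating from 0 to t gives X_t = x_0 * exp(-theta t) + sigma * int_0^t exp(-theta (t-s)) dB_s for any initial x_0. The Itô integral has variance (by the Itô isometry) sigma^2 * int_0^t exp(-2 theta (t - s)) ds = sigma^2 * (1 - exp(-2 theta t)) / (2 theta), independent of x_0.
With theta = 4, sigma = 7/4:
  Var(X_t) = (7/4)^2 * (1 - exp(-2*4 t)) / (2 * 4) = 49/128 - 49*exp(-8*t)/128.
As t -> infinity, exp(-2*4 t) -> 0, so the stationary variance is sigma^2 / (2 theta) = 49/128.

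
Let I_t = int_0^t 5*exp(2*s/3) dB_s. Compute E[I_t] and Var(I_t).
E[I_t] = 0; Var(I_t) = 75*exp(4*t/3)/4 - 75/4

The Itô integral of a deterministic integrand f(s) has mean 0 because each increment f(s) * (B_{s+ds} - B_s) has mean 0. By the Itô isometry:
  Var( int_0^t f(s) dB_s ) = E[ (int_0^t f(s) dB_s)^2 ] = int_0^t f(s)^2 ds.
Here f(s) = 5*exp(2*s/3), so f(s)^2 = 25*exp(4*s/3). Integrate:
  int_0^t (25*exp(4*s/3)) ds = 75*exp(4*t/3)/4 - 75/4.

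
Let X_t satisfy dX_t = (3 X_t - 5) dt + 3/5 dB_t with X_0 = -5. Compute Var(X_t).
Var(X_t) = 3*exp(6*t)/50 - 3/50

The variance V(t) = Var(X_t) satisfies V'(t) = 2 a V(t) + c^2 with V(0) = 0 (drift coefficient is linear in X, diffusion is constant). With a = 3, c = 3/5, the solution is
  V(t) = (c^2 / (2 a)) * (exp(2 a t) - 1)
       = ((3/5)^2 / (2*3)) * (exp(6 t) - 1)
       = 3*exp(6*t)/50 - 3/50.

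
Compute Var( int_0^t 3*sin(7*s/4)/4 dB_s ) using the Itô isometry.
Var = 9*t/32 - 9*sin(7*t/2)/112

The Itô integral of a deterministic integrand f(s) has mean 0 because each increment f(s) * (B_{s+ds} - B_s) has mean 0. By the Itô isometry:
  Var( int_0^t f(s) dB_s ) = E[ (int_0^t f(s) dB_s)^2 ] = int_0^t f(s)^2 ds.
Here f(s) = 3*sin(7*s/4)/4, so f(s)^2 = 9*sin(7*s/4)^2/16. Integrate:
  int_0^t (9*sin(7*s/4)^2/16) ds = 9*t/32 - 9*sin(7*t/2)/112.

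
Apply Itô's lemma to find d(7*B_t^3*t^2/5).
d(7*B_t^3*t^2/5) = (7*B_t*t*(2*B_t^2 + 3*t)/5) dt + (21*B_t^2*t^2/5) dB_t

Itô's formula for f(t, x): d f(t, B_t) = (f_t + (1/2) f_xx) dt + f_x dB_t. Compute partials of f(t, x) = 7*t^2*x^3/5:
  f_t(t,x)  = 14*t*x^3/5
  f_x(t,x)  = 21*t^2*x^2/5
  f_xx(t,x) = 42*t^2*x/5
Assemble drift = f_t + (1/2) f_xx = 7*t*x*(3*t + 2*x^2)/5 and diffusion = f_x = 21*t^2*x^2/5. Substituting x = B_t:
  d(7*B_t^3*t^2/5) = (7*B_t*t*(2*B_t^2 + 3*t)/5) dt + (21*B_t^2*t^2/5) dB_t.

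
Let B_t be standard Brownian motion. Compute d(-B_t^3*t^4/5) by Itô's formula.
d(-B_t^3*t^4/5) = (B_t*t^3*(-4*B_t^2 - 3*t)/5) dt + (-3*B_t^2*t^4/5) dB_t

Itô's formula for f(t, x): d f(t, B_t) = (f_t + (1/2) f_xx) dt + f_x dB_t. Compute partials of f(t, x) = -t^4*x^3/5:
  f_t(t,x)  = -4*t^3*x^3/5
  f_x(t,x)  = -3*t^4*x^2/5
  f_xx(t,x) = -6*t^4*x/5
Assemble drift = f_t + (1/2) f_xx = t^3*x*(-3*t - 4*x^2)/5 and diffusion = f_x = -3*t^4*x^2/5. Substituting x = B_t:
  d(-B_t^3*t^4/5) = (B_t*t^3*(-4*B_t^2 - 3*t)/5) dt + (-3*B_t^2*t^4/5) dB_t.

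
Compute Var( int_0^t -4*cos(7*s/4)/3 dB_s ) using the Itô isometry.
Var = 8*t/9 + 16*sin(7*t/2)/63

The Itô integral of a deterministic integrand f(s) has mean 0 because each increment f(s) * (B_{s+ds} - B_s) has mean 0. By the Itô isometry:
  Var( int_0^t f(s) dB_s ) = E[ (int_0^t f(s) dB_s)^2 ] = int_0^t f(s)^2 ds.
Here f(s) = -4*cos(7*s/4)/3, so f(s)^2 = 16*cos(7*s/4)^2/9. Integrate:
  int_0^t (16*cos(7*s/4)^2/9) ds = 8*t/9 + 16*sin(7*t/2)/63.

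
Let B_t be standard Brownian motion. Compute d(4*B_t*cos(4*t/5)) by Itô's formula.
d(4*B_t*cos(4*t/5)) = (-16*B_t*sin(4*t/5)/5) dt + (4*cos(4*t/5)) dB_t

Itô's formula for f(t, x): d f(t, B_t) = (f_t + (1/2) f_xx) dt + f_x dB_t. Compute partials of f(t, x) = 4*x*cos(4*t/5):
  f_t(t,x)  = -16*x*sin(4*t/5)/5
  f_x(t,x)  = 4*cos(4*t/5)
  f_xx(t,x) = 0
Assemble drift = f_t + (1/2) f_xx = -16*x*sin(4*t/5)/5 and diffusion = f_x = 4*cos(4*t/5). Substituting x = B_t:
  d(4*B_t*cos(4*t/5)) = (-16*B_t*sin(4*t/5)/5) dt + (4*cos(4*t/5)) dB_t.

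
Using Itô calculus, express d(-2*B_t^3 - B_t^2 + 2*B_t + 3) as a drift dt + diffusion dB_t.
d(-2*B_t^3 - B_t^2 + 2*B_t + 3) = (-6*B_t - 1) dt + (-6*B_t^2 - 2*B_t + 2) dB_t

Itô's formula for f(B_t) gives d f(B_t) = f'(B_t) dB_t + (1/2) f''(B_t) dt. Compute derivatives of f(x) = -2*x^3 - x^2 + 2*x + 3:
  f'(x)  = -6*x^2 - 2*x + 2
  f''(x) = -12*x - 2
Substitute x = B_t and multiply the f'' term by 1/2:
  drift     = (1/2) * (-12*x - 2) evaluated at B_t = -6*B_t - 1
  diffusion = (-6*x^2 - 2*x + 2) evaluated at B_t = -6*B_t^2 - 2*B_t + 2
Therefore d(-2*B_t^3 - B_t^2 + 2*B_t + 3) = (-6*B_t - 1) dt + (-6*B_t^2 - 2*B_t + 2) dB_t.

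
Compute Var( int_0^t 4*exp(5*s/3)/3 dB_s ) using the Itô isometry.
Var = 8*exp(10*t/3)/15 - 8/15

The Itô integral of a deterministic integrand f(s) has mean 0 because each increment f(s) * (B_{s+ds} - B_s) has mean 0. By the Itô isometry:
  Var( int_0^t f(s) dB_s ) = E[ (int_0^t f(s) dB_s)^2 ] = int_0^t f(s)^2 ds.
Here f(s) = 4*exp(5*s/3)/3, so f(s)^2 = 16*exp(10*s/3)/9. Integrate:
  int_0^t (16*exp(10*s/3)/9) ds = 8*exp(10*t/3)/15 - 8/15.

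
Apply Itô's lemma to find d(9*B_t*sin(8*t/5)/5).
d(9*B_t*sin(8*t/5)/5) = (72*B_t*cos(8*t/5)/25) dt + (9*sin(8*t/5)/5) dB_t

Itô's formula for f(t, x): d f(t, B_t) = (f_t + (1/2) f_xx) dt + f_x dB_t. Compute partials of f(t, x) = 9*x*sin(8*t/5)/5:
  f_t(t,x)  = 72*x*cos(8*t/5)/25
  f_x(t,x)  = 9*sin(8*t/5)/5
  f_xx(t,x) = 0
Assemble drift = f_t + (1/2) f_xx = 72*x*cos(8*t/5)/25 and diffusion = f_x = 9*sin(8*t/5)/5. Substituting x = B_t:
  d(9*B_t*sin(8*t/5)/5) = (72*B_t*cos(8*t/5)/25) dt + (9*sin(8*t/5)/5) dB_t.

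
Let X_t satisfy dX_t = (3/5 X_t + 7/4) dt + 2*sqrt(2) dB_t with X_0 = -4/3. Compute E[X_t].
E[X_t] = 19*exp(3*t/5)/12 - 35/12

Taking expectations and using E[dB_t] = 0, the mean m(t) = E[X_t] satisfies the ODE m'(t) = a m(t) + b with m(0) = x_0. With a = 3/5, b = 7/4, x_0 = -4/3, the solution is
  m(t) = x_0 * exp(a t) + (b/a) * (exp(a t) - 1)
       = (-4/3) * exp((3/5) t) + ((7/4)/(3/5)) * (exp((3/5) t) - 1)
       = 19*exp(3*t/5)/12 - 35/12.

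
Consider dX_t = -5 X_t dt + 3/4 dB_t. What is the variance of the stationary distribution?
lim Var(X_t) = 9/160

The OU SDE dX = -theta X dt + sigma dB admits the integrating factor exp(theta t): d(exp(theta t) X_t) = sigma exp(theta t) dB_t. Integrating from 0 to t gives X_t = x_0 * exp(-theta t) + sigma * int_0^t exp(-theta (t-s)) dB_s for any initial x_0. The Itô integral has variance (by the Itô isometry) sigma^2 * int_0^t exp(-2 theta (t - s)) ds = sigma^2 * (1 - exp(-2 theta t)) / (2 theta), independent of x_0.
With theta = 5, sigma = 3/4:
  Var(X_t) = (3/4)^2 * (1 - exp(-2*5 t)) / (2 * 5) = 9/160 - 9*exp(-10*t)/160.
As t -> infinity, exp(-2*5 t) -> 0, so the stationary variance is sigma^2 / (2 theta) = 9/160.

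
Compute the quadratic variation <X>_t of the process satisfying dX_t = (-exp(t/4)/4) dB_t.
<X>_t = exp(t/2)/8 - 1/8

For an Itô process dX_t = a(t) dt + b(t) dB_t, the quadratic variation is <X>_t = int_0^t b(s)^2 ds (the drift term does not contribute). Here b(s) = -exp(s/4)/4, so
  b(s)^2 = exp(s/2)/16.
Integrating from 0 to t:
  <X>_t = int_0^t (exp(s/2)/16) ds = exp(t/2)/8 - 1/8.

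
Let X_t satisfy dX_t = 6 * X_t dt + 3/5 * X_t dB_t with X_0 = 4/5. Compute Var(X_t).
Var(X_t) = 16*(exp(9*t/25) - 1)*exp(12*t)/25

For GBM dX = mu X dt + sigma X dB with X_0 = x_0, apply Itô to Y = log X: dY = (mu - sigma^2/2) dt + sigma dB, so Y_t = log(x_0) + (mu - sigma^2/2) t + sigma B_t and hence X_t = x_0 * exp((mu - sigma^2/2) t + sigma B_t).
With mu = 6, sigma = 3/5, x_0 = 4/5, this gives:
  X_t = 4/5 * exp((291/50) * t + (3/5) * B_t).
Since sigma*B_t ~ Normal(0, sigma^2 t), E[exp(sigma*B_t)] = exp(sigma^2 t / 2); so E[X_t] = x_0 * exp((mu - sigma^2/2) t) * exp(sigma^2 t / 2) = x_0 * exp(mu t) = 4*exp(6*t)/5.
Var(X_t) = E[X_t^2] - (E[X_t])^2 = x_0^2 * exp(2 mu t) * (exp(sigma^2 t) - 1) = 16*(exp(9*t/25) - 1)*exp(12*t)/25.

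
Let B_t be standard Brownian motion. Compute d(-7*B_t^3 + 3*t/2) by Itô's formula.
d(-7*B_t^3 + 3*t/2) = (3/2 - 21*B_t) dt + (-21*B_t^2) dB_t

Itô's formula for f(t, x): d f(t, B_t) = (f_t + (1/2) f_xx) dt + f_x dB_t. Compute partials of f(t, x) = 3*t/2 - 7*x^3:
  f_t(t,x)  = 3/2
  f_x(t,x)  = -21*x^2
  f_xx(t,x) = -42*x
Assemble drift = f_t + (1/2) f_xx = 3/2 - 21*x and diffusion = f_x = -21*x^2. Substituting x = B_t:
  d(-7*B_t^3 + 3*t/2) = (3/2 - 21*B_t) dt + (-21*B_t^2) dB_t.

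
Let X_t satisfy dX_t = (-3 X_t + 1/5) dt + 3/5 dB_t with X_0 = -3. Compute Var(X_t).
Var(X_t) = 3/50 - 3*exp(-6*t)/50

The variance V(t) = Var(X_t) satisfies V'(t) = 2 a V(t) + c^2 with V(0) = 0 (drift coefficient is linear in X, diffusion is constant). With a = -3, c = 3/5, the solution is
  V(t) = (c^2 / (2 a)) * (exp(2 a t) - 1)
       = ((3/5)^2 / (2*(-3))) * (exp((-6) t) - 1)
       = 3/50 - 3*exp(-6*t)/50.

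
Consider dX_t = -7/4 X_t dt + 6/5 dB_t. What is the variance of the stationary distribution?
lim Var(X_t) = 72/175

The OU SDE dX = -theta X dt + sigma dB admits the integrating factor exp(theta t): d(exp(theta t) X_t) = sigma exp(theta t) dB_t. Integrating from 0 to t gives X_t = x_0 * exp(-theta t) + sigma * int_0^t exp(-theta (t-s)) dB_s for any initial x_0. The Itô integral has variance (by the Itô isometry) sigma^2 * int_0^t exp(-2 theta (t - s)) ds = sigma^2 * (1 - exp(-2 theta t)) / (2 theta), independent of x_0.
With theta = 7/4, sigma = 6/5:
  Var(X_t) = (6/5)^2 * (1 - exp(-2*7/4 t)) / (2 * 7/4) = 72/175 - 72*exp(-7*t/2)/175.
As t -> infinity, exp(-2*7/4 t) -> 0, so the stationary variance is sigma^2 / (2 theta) = 72/175.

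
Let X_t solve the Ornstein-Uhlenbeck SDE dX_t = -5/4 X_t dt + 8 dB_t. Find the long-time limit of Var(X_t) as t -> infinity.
lim Var(X_t) = 128/5

The OU SDE dX = -theta X dt + sigma dB admits the integrating factor exp(theta t): d(exp(theta t) X_t) = sigma exp(theta t) dB_t. Integrating from 0 to t gives X_t = x_0 * exp(-theta t) + sigma * int_0^t exp(-theta (t-s)) dB_s for any initial x_0. The Itô integral has variance (by the Itô isometry) sigma^2 * int_0^t exp(-2 theta (t - s)) ds = sigma^2 * (1 - exp(-2 theta t)) / (2 theta), independent of x_0.
With theta = 5/4, sigma = 8:
  Var(X_t) = (8)^2 * (1 - exp(-2*5/4 t)) / (2 * 5/4) = 128/5 - 128*exp(-5*t/2)/5.
As t -> infinity, exp(-2*5/4 t) -> 0, so the stationary variance is sigma^2 / (2 theta) = 128/5.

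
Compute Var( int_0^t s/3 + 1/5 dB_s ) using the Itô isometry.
Var = t*(25*t^2 + 45*t + 27)/675

The Itô integral of a deterministic integrand f(s) has mean 0 because each increment f(s) * (B_{s+ds} - B_s) has mean 0. By the Itô isometry:
  Var( int_0^t f(s) dB_s ) = E[ (int_0^t f(s) dB_s)^2 ] = int_0^t f(s)^2 ds.
Here f(s) = s/3 + 1/5, so f(s)^2 = (5*s + 3)^2/225. Integrate:
  int_0^t ((5*s + 3)^2/225) ds = t*(25*t^2 + 45*t + 27)/675.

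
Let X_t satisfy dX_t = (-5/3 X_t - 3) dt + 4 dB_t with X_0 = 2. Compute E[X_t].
E[X_t] = -9/5 + 19*exp(-5*t/3)/5

Taking expectations and using E[dB_t] = 0, the mean m(t) = E[X_t] satisfies the ODE m'(t) = a m(t) + b with m(0) = x_0. With a = -5/3, b = -3, x_0 = 2, the solution is
  m(t) = x_0 * exp(a t) + (b/a) * (exp(a t) - 1)
       = 2 * exp((-5/3) t) + ((-3)/(-5/3)) * (exp((-5/3) t) - 1)
       = -9/5 + 19*exp(-5*t/3)/5.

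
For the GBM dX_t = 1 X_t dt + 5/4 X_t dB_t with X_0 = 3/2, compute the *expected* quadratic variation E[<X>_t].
E[<X>_t] = 75*exp(57*t/16)/76 - 75/76

<X>_t = int_0^t ((5/4) * X_s)^2 ds. Taking expectation inside the integral: E[<X>_t] = (5/4)^2 * int_0^t E[X_s^2] ds. For GBM, E[X_s^2] = x_0^2 * exp((2 mu + sigma^2) s). Integrating:
  E[<X>_t] = (5/4)^2 * (3/2)^2 * (exp((2*1 + (5/4)^2) t) - 1) / (2*1 + (5/4)^2)
           = (5/4)^2 * (3/2)^2 * (exp((57/16) t) - 1) / (57/16) = 75*exp(57*t/16)/76 - 75/76.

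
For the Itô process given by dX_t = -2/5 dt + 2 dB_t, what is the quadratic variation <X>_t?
<X>_t = 4*t

For an Itô process dX_t = a(t) dt + b(t) dB_t, the quadratic variation is <X>_t = int_0^t b(s)^2 ds (the drift term does not contribute). Here b(s) = 2, so
  b(s)^2 = 4.
Integrating from 0 to t:
  <X>_t = int_0^t (4) ds = 4*t.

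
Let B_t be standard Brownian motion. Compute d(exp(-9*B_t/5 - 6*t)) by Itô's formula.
d(exp(-9*B_t/5 - 6*t)) = (-219*exp(-9*B_t/5 - 6*t)/50) dt + (-9*exp(-9*B_t/5 - 6*t)/5) dB_t

Itô's formula for f(t, x): d f(t, B_t) = (f_t + (1/2) f_xx) dt + f_x dB_t. Compute partials of f(t, x) = exp(-6*t - 9*x/5):
  f_t(t,x)  = -6*exp(-6*t - 9*x/5)
  f_x(t,x)  = -9*exp(-6*t - 9*x/5)/5
  f_xx(t,x) = 81*exp(-6*t - 9*x/5)/25
Assemble drift = f_t + (1/2) f_xx = -219*exp(-6*t - 9*x/5)/50 and diffusion = f_x = -9*exp(-6*t - 9*x/5)/5. Substituting x = B_t:
  d(exp(-9*B_t/5 - 6*t)) = (-219*exp(-9*B_t/5 - 6*t)/50) dt + (-9*exp(-9*B_t/5 - 6*t)/5) dB_t.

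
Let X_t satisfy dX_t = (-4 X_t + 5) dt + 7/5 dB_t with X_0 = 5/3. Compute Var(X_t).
Var(X_t) = 49/200 - 49*exp(-8*t)/200

The variance V(t) = Var(X_t) satisfies V'(t) = 2 a V(t) + c^2 with V(0) = 0 (drift coefficient is linear in X, diffusion is constant). With a = -4, c = 7/5, the solution is
  V(t) = (c^2 / (2 a)) * (exp(2 a t) - 1)
       = ((7/5)^2 / (2*(-4))) * (exp((-8) t) - 1)
       = 49/200 - 49*exp(-8*t)/200.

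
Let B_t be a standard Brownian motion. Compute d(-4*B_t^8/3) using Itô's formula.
d(-4*B_t^8/3) = (-112*B_t^6/3) dt + (-32*B_t^7/3) dB_t

Itô's formula for f(B_t) gives d f(B_t) = f'(B_t) dB_t + (1/2) f''(B_t) dt. Compute derivatives of f(x) = -4*x^8/3:
  f'(x)  = -32*x^7/3
  f''(x) = -224*x^6/3
Substitute x = B_t and multiply the f'' term by 1/2:
  drift     = (1/2) * (-224*x^6/3) evaluated at B_t = -112*B_t^6/3
  diffusion = (-32*x^7/3) evaluated at B_t = -32*B_t^7/3
Therefore d(-4*B_t^8/3) = (-112*B_t^6/3) dt + (-32*B_t^7/3) dB_t.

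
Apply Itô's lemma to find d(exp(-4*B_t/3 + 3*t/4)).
d(exp(-4*B_t/3 + 3*t/4)) = (59*exp(-4*B_t/3 + 3*t/4)/36) dt + (-4*exp(-4*B_t/3 + 3*t/4)/3) dB_t

Itô's formula for f(t, x): d f(t, B_t) = (f_t + (1/2) f_xx) dt + f_x dB_t. Compute partials of f(t, x) = exp(3*t/4 - 4*x/3):
  f_t(t,x)  = 3*exp(3*t/4 - 4*x/3)/4
  f_x(t,x)  = -4*exp(3*t/4 - 4*x/3)/3
  f_xx(t,x) = 16*exp(3*t/4 - 4*x/3)/9
Assemble drift = f_t + (1/2) f_xx = 59*exp(3*t/4 - 4*x/3)/36 and diffusion = f_x = -4*exp(3*t/4 - 4*x/3)/3. Substituting x = B_t:
  d(exp(-4*B_t/3 + 3*t/4)) = (59*exp(-4*B_t/3 + 3*t/4)/36) dt + (-4*exp(-4*B_t/3 + 3*t/4)/3) dB_t.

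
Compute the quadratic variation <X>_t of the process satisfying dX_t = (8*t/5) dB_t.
<X>_t = 64*t^3/75

For an Itô process dX_t = a(t) dt + b(t) dB_t, the quadratic variation is <X>_t = int_0^t b(s)^2 ds (the drift term does not contribute). Here b(s) = 8*s/5, so
  b(s)^2 = 64*s^2/25.
Integrating from 0 to t:
  <X>_t = int_0^t (64*s^2/25) ds = 64*t^3/75.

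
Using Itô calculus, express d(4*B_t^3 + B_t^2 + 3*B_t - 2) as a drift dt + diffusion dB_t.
d(4*B_t^3 + B_t^2 + 3*B_t - 2) = (12*B_t + 1) dt + (12*B_t^2 + 2*B_t + 3) dB_t

Itô's formula for f(B_t) gives d f(B_t) = f'(B_t) dB_t + (1/2) f''(B_t) dt. Compute derivatives of f(x) = 4*x^3 + x^2 + 3*x - 2:
  f'(x)  = 12*x^2 + 2*x + 3
  f''(x) = 24*x + 2
Substitute x = B_t and multiply the f'' term by 1/2:
  drift     = (1/2) * (24*x + 2) evaluated at B_t = 12*B_t + 1
  diffusion = (12*x^2 + 2*x + 3) evaluated at B_t = 12*B_t^2 + 2*B_t + 3
Therefore d(4*B_t^3 + B_t^2 + 3*B_t - 2) = (12*B_t + 1) dt + (12*B_t^2 + 2*B_t + 3) dB_t.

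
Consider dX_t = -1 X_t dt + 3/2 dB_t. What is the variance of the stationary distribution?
lim Var(X_t) = 9/8

The OU SDE dX = -theta X dt + sigma dB admits the integrating factor exp(theta t): d(exp(theta t) X_t) = sigma exp(theta t) dB_t. Integrating from 0 to t gives X_t = x_0 * exp(-theta t) + sigma * int_0^t exp(-theta (t-s)) dB_s for any initial x_0. The Itô integral has variance (by the Itô isometry) sigma^2 * int_0^t exp(-2 theta (t - s)) ds = sigma^2 * (1 - exp(-2 theta t)) / (2 theta), independent of x_0.
With theta = 1, sigma = 3/2:
  Var(X_t) = (3/2)^2 * (1 - exp(-2*1 t)) / (2 * 1) = 9/8 - 9*exp(-2*t)/8.
As t -> infinity, exp(-2*1 t) -> 0, so the stationary variance is sigma^2 / (2 theta) = 9/8.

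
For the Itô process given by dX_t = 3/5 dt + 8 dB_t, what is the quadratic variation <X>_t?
<X>_t = 64*t

For an Itô process dX_t = a(t) dt + b(t) dB_t, the quadratic variation is <X>_t = int_0^t b(s)^2 ds (the drift term does not contribute). Here b(s) = 8, so
  b(s)^2 = 64.
Integrating from 0 to t:
  <X>_t = int_0^t (64) ds = 64*t.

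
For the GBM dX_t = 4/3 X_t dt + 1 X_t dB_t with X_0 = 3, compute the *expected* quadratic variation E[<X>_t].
E[<X>_t] = 27*exp(11*t/3)/11 - 27/11

<X>_t = int_0^t (1 * X_s)^2 ds. Taking expectation inside the integral: E[<X>_t] = 1^2 * int_0^t E[X_s^2] ds. For GBM, E[X_s^2] = x_0^2 * exp((2 mu + sigma^2) s). Integrating:
  E[<X>_t] = 1^2 * 3^2 * (exp((2*(4/3) + 1^2) t) - 1) / (2*(4/3) + 1^2)
           = 1^2 * 3^2 * (exp((11/3) t) - 1) / (11/3) = 27*exp(11*t/3)/11 - 27/11.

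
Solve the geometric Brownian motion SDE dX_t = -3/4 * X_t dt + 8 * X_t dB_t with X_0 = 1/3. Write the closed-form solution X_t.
X_t = 1/3 * exp((-131/4) * t + (8) * B_t)

For GBM dX = mu X dt + sigma X dB with X_0 = x_0, apply Itô to Y = log X: dY = (mu - sigma^2/2) dt + sigma dB, so Y_t = log(x_0) + (mu - sigma^2/2) t + sigma B_t and hence X_t = x_0 * exp((mu - sigma^2/2) t + sigma B_t).
With mu = -3/4, sigma = 8, x_0 = 1/3, this gives:
  X_t = 1/3 * exp((-131/4) * t + (8) * B_t).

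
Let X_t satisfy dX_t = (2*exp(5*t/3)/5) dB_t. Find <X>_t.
<X>_t = 6*exp(10*t/3)/125 - 6/125

For an Itô process dX_t = a(t) dt + b(t) dB_t, the quadratic variation is <X>_t = int_0^t b(s)^2 ds (the drift term does not contribute). Here b(s) = 2*exp(5*s/3)/5, so
  b(s)^2 = 4*exp(10*s/3)/25.
Integrating from 0 to t:
  <X>_t = int_0^t (4*exp(10*s/3)/25) ds = 6*exp(10*t/3)/125 - 6/125.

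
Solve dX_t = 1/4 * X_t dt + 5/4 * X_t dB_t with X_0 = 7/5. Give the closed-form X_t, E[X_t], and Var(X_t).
X_t = 7/5 * exp((-17/32) t + (5/4) B_t); E[X_t] = 7*exp(t/4)/5; Var(X_t) = 49*(exp(25*t/16) - 1)*exp(t/2)/25

For GBM dX = mu X dt + sigma X dB with X_0 = x_0, apply Itô to Y = log X: dY = (mu - sigma^2/2) dt + sigma dB, so Y_t = log(x_0) + (mu - sigma^2/2) t + sigma B_t and hence X_t = x_0 * exp((mu - sigma^2/2) t + sigma B_t).
With mu = 1/4, sigma = 5/4, x_0 = 7/5, this gives:
  X_t = 7/5 * exp((-17/32) * t + (5/4) * B_t).
Since sigma*B_t ~ Normal(0, sigma^2 t), E[exp(sigma*B_t)] = exp(sigma^2 t / 2); so E[X_t] = x_0 * exp((mu - sigma^2/2) t) * exp(sigma^2 t / 2) = x_0 * exp(mu t) = 7*exp(t/4)/5.
Var(X_t) = E[X_t^2] - (E[X_t])^2 = x_0^2 * exp(2 mu t) * (exp(sigma^2 t) - 1) = 49*(exp(25*t/16) - 1)*exp(t/2)/25.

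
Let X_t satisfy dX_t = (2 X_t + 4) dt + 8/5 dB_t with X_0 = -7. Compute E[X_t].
E[X_t] = -5*exp(2*t) - 2

Taking expectations and using E[dB_t] = 0, the mean m(t) = E[X_t] satisfies the ODE m'(t) = a m(t) + b with m(0) = x_0. With a = 2, b = 4, x_0 = -7, the solution is
  m(t) = x_0 * exp(a t) + (b/a) * (exp(a t) - 1)
       = (-7) * exp(2 t) + (4/2) * (exp(2 t) - 1)
       = -5*exp(2*t) - 2.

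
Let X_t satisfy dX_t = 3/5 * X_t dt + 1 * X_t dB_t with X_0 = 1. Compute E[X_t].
E[X_t] = exp(3*t/5)

For GBM dX = mu X dt + sigma X dB with X_0 = x_0, apply Itô to Y = log X: dY = (mu - sigma^2/2) dt + sigma dB, so Y_t = log(x_0) + (mu - sigma^2/2) t + sigma B_t and hence X_t = x_0 * exp((mu - sigma^2/2) t + sigma B_t).
With mu = 3/5, sigma = 1, x_0 = 1, this gives:
  X_t = 1 * exp((1/10) * t + (1) * B_t).
Since sigma*B_t ~ Normal(0, sigma^2 t), E[exp(sigma*B_t)] = exp(sigma^2 t / 2); so E[X_t] = x_0 * exp((mu - sigma^2/2) t) * exp(sigma^2 t / 2) = x_0 * exp(mu t) = exp(3*t/5).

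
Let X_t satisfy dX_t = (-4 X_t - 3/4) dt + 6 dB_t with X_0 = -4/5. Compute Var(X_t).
Var(X_t) = 9/2 - 9*exp(-8*t)/2

The variance V(t) = Var(X_t) satisfies V'(t) = 2 a V(t) + c^2 with V(0) = 0 (drift coefficient is linear in X, diffusion is constant). With a = -4, c = 6, the solution is
  V(t) = (c^2 / (2 a)) * (exp(2 a t) - 1)
       = (6^2 / (2*(-4))) * (exp((-8) t) - 1)
       = 9/2 - 9*exp(-8*t)/2.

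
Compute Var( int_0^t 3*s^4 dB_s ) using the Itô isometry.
Var = t^9

The Itô integral of a deterministic integrand f(s) has mean 0 because each increment f(s) * (B_{s+ds} - B_s) has mean 0. By the Itô isometry:
  Var( int_0^t f(s) dB_s ) = E[ (int_0^t f(s) dB_s)^2 ] = int_0^t f(s)^2 ds.
Here f(s) = 3*s^4, so f(s)^2 = 9*s^8. Integrate:
  int_0^t (9*s^8) ds = t^9.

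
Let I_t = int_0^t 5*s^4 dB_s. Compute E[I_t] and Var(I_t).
E[I_t] = 0; Var(I_t) = 25*t^9/9

The Itô integral of a deterministic integrand f(s) has mean 0 because each increment f(s) * (B_{s+ds} - B_s) has mean 0. By the Itô isometry:
  Var( int_0^t f(s) dB_s ) = E[ (int_0^t f(s) dB_s)^2 ] = int_0^t f(s)^2 ds.
Here f(s) = 5*s^4, so f(s)^2 = 25*s^8. Integrate:
  int_0^t (25*s^8) ds = 25*t^9/9.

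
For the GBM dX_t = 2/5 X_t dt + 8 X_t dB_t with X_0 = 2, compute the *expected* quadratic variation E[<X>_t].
E[<X>_t] = 320*exp(324*t/5)/81 - 320/81

<X>_t = int_0^t (8 * X_s)^2 ds. Taking expectation inside the integral: E[<X>_t] = 8^2 * int_0^t E[X_s^2] ds. For GBM, E[X_s^2] = x_0^2 * exp((2 mu + sigma^2) s). Integrating:
  E[<X>_t] = 8^2 * 2^2 * (exp((2*(2/5) + 8^2) t) - 1) / (2*(2/5) + 8^2)
           = 8^2 * 2^2 * (exp((324/5) t) - 1) / (324/5) = 320*exp(324*t/5)/81 - 320/81.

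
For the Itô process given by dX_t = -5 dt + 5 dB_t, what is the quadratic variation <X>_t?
<X>_t = 25*t

For an Itô process dX_t = a(t) dt + b(t) dB_t, the quadratic variation is <X>_t = int_0^t b(s)^2 ds (the drift term does not contribute). Here b(s) = 5, so
  b(s)^2 = 25.
Integrating from 0 to t:
  <X>_t = int_0^t (25) ds = 25*t.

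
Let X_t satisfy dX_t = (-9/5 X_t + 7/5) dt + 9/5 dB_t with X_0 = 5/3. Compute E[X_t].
E[X_t] = 7/9 + 8*exp(-9*t/5)/9

Taking expectations and using E[dB_t] = 0, the mean m(t) = E[X_t] satisfies the ODE m'(t) = a m(t) + b with m(0) = x_0. With a = -9/5, b = 7/5, x_0 = 5/3, the solution is
  m(t) = x_0 * exp(a t) + (b/a) * (exp(a t) - 1)
       = (5/3) * exp((-9/5) t) + ((7/5)/(-9/5)) * (exp((-9/5) t) - 1)
       = 7/9 + 8*exp(-9*t/5)/9.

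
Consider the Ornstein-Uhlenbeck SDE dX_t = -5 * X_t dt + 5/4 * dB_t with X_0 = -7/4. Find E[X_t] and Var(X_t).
E[X_t] = -7*exp(-5*t)/4; Var(X_t) = 5/32 - 5*exp(-10*t)/32

The OU SDE dX = -theta X dt + sigma dB admits the integrating factor exp(theta t): d(exp(theta t) X_t) = sigma exp(theta t) dB_t. Integrating from 0 to t:
  X_t = x_0 * exp(-theta t) + sigma * int_0^t exp(-theta (t-s)) dB_s.
The Itô integral has mean 0 and (by the Itô isometry) variance sigma^2 * int_0^t exp(-2 theta (t - s)) ds = sigma^2 * (1 - exp(-2 theta t)) / (2 theta).
With theta = 5, sigma = 5/4, x_0 = -7/4:
  E[X_t] = -7/4 * exp(-5 t) = -7*exp(-5*t)/4
  Var(X_t) = (5/4)^2 * (1 - exp(-2*5 t)) / (2 * 5) = 5/32 - 5*exp(-10*t)/32.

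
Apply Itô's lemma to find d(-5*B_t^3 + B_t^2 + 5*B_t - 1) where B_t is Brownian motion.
d(-5*B_t^3 + B_t^2 + 5*B_t - 1) = (1 - 15*B_t) dt + (-15*B_t^2 + 2*B_t + 5) dB_t

Itô's formula for f(B_t) gives d f(B_t) = f'(B_t) dB_t + (1/2) f''(B_t) dt. Compute derivatives of f(x) = -5*x^3 + x^2 + 5*x - 1:
  f'(x)  = -15*x^2 + 2*x + 5
  f''(x) = 2 - 30*x
Substitute x = B_t and multiply the f'' term by 1/2:
  drift     = (1/2) * (2 - 30*x) evaluated at B_t = 1 - 15*B_t
  diffusion = (-15*x^2 + 2*x + 5) evaluated at B_t = -15*B_t^2 + 2*B_t + 5
Therefore d(-5*B_t^3 + B_t^2 + 5*B_t - 1) = (1 - 15*B_t) dt + (-15*B_t^2 + 2*B_t + 5) dB_t.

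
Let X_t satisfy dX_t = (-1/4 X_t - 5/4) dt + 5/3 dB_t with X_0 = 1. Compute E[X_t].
E[X_t] = -5 + 6*exp(-t/4)

Taking expectations and using E[dB_t] = 0, the mean m(t) = E[X_t] satisfies the ODE m'(t) = a m(t) + b with m(0) = x_0. With a = -1/4, b = -5/4, x_0 = 1, the solution is
  m(t) = x_0 * exp(a t) + (b/a) * (exp(a t) - 1)
       = 1 * exp((-1/4) t) + ((-5/4)/(-1/4)) * (exp((-1/4) t) - 1)
       = -5 + 6*exp(-t/4).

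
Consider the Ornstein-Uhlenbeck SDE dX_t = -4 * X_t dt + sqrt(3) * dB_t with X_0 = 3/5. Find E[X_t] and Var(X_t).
E[X_t] = 3*exp(-4*t)/5; Var(X_t) = 3/8 - 3*exp(-8*t)/8

The OU SDE dX = -theta X dt + sigma dB admits the integrating factor exp(theta t): d(exp(theta t) X_t) = sigma exp(theta t) dB_t. Integrating from 0 to t:
  X_t = x_0 * exp(-theta t) + sigma * int_0^t exp(-theta (t-s)) dB_s.
The Itô integral has mean 0 and (by the Itô isometry) variance sigma^2 * int_0^t exp(-2 theta (t - s)) ds = sigma^2 * (1 - exp(-2 theta t)) / (2 theta).
With theta = 4, sigma = sqrt(3), x_0 = 3/5:
  E[X_t] = 3/5 * exp(-4 t) = 3*exp(-4*t)/5
  Var(X_t) = (sqrt(3))^2 * (1 - exp(-2*4 t)) / (2 * 4) = 3/8 - 3*exp(-8*t)/8.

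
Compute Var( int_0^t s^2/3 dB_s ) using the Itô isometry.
Var = t^5/45

The Itô integral of a deterministic integrand f(s) has mean 0 because each increment f(s) * (B_{s+ds} - B_s) has mean 0. By the Itô isometry:
  Var( int_0^t f(s) dB_s ) = E[ (int_0^t f(s) dB_s)^2 ] = int_0^t f(s)^2 ds.
Here f(s) = s^2/3, so f(s)^2 = s^4/9. Integrate:
  int_0^t (s^4/9) ds = t^5/45.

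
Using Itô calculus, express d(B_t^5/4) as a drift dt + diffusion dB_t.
d(B_t^5/4) = (5*B_t^3/2) dt + (5*B_t^4/4) dB_t

Itô's formula for f(B_t) gives d f(B_t) = f'(B_t) dB_t + (1/2) f''(B_t) dt. Compute derivatives of f(x) = x^5/4:
  f'(x)  = 5*x^4/4
  f''(x) = 5*x^3
Substitute x = B_t and multiply the f'' term by 1/2:
  drift     = (1/2) * (5*x^3) evaluated at B_t = 5*B_t^3/2
  diffusion = (5*x^4/4) evaluated at B_t = 5*B_t^4/4
Therefore d(B_t^5/4) = (5*B_t^3/2) dt + (5*B_t^4/4) dB_t.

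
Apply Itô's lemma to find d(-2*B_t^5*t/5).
d(-2*B_t^5*t/5) = (2*B_t^3*(-B_t^2 - 10*t)/5) dt + (-2*B_t^4*t) dB_t

Itô's formula for f(t, x): d f(t, B_t) = (f_t + (1/2) f_xx) dt + f_x dB_t. Compute partials of f(t, x) = -2*t*x^5/5:
  f_t(t,x)  = -2*x^5/5
  f_x(t,x)  = -2*t*x^4
  f_xx(t,x) = -8*t*x^3
Assemble drift = f_t + (1/2) f_xx = 2*x^3*(-10*t - x^2)/5 and diffusion = f_x = -2*t*x^4. Substituting x = B_t:
  d(-2*B_t^5*t/5) = (2*B_t^3*(-B_t^2 - 10*t)/5) dt + (-2*B_t^4*t) dB_t.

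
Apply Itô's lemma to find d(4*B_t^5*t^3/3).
d(4*B_t^5*t^3/3) = (B_t^3*t^2*(4*B_t^2 + 40*t/3)) dt + (20*B_t^4*t^3/3) dB_t

Itô's formula for f(t, x): d f(t, B_t) = (f_t + (1/2) f_xx) dt + f_x dB_t. Compute partials of f(t, x) = 4*t^3*x^5/3:
  f_t(t,x)  = 4*t^2*x^5
  f_x(t,x)  = 20*t^3*x^4/3
  f_xx(t,x) = 80*t^3*x^3/3
Assemble drift = f_t + (1/2) f_xx = t^2*x^3*(40*t/3 + 4*x^2) and diffusion = f_x = 20*t^3*x^4/3. Substituting x = B_t:
  d(4*B_t^5*t^3/3) = (B_t^3*t^2*(4*B_t^2 + 40*t/3)) dt + (20*B_t^4*t^3/3) dB_t.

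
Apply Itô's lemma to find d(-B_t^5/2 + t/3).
d(-B_t^5/2 + t/3) = (1/3 - 5*B_t^3) dt + (-5*B_t^4/2) dB_t

Itô's formula for f(t, x): d f(t, B_t) = (f_t + (1/2) f_xx) dt + f_x dB_t. Compute partials of f(t, x) = t/3 - x^5/2:
  f_t(t,x)  = 1/3
  f_x(t,x)  = -5*x^4/2
  f_xx(t,x) = -10*x^3
Assemble drift = f_t + (1/2) f_xx = 1/3 - 5*x^3 and diffusion = f_x = -5*x^4/2. Substituting x = B_t:
  d(-B_t^5/2 + t/3) = (1/3 - 5*B_t^3) dt + (-5*B_t^4/2) dB_t.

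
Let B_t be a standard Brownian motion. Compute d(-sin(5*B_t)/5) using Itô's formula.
d(-sin(5*B_t)/5) = (5*sin(5*B_t)/2) dt + (-cos(5*B_t)) dB_t

Itô's formula for f(B_t) gives d f(B_t) = f'(B_t) dB_t + (1/2) f''(B_t) dt. Compute derivatives of f(x) = -sin(5*x)/5:
  f'(x)  = -cos(5*x)
  f''(x) = 5*sin(5*x)
Substitute x = B_t and multiply the f'' term by 1/2:
  drift     = (1/2) * (5*sin(5*x)) evaluated at B_t = 5*sin(5*B_t)/2
  diffusion = (-cos(5*x)) evaluated at B_t = -cos(5*B_t)
Therefore d(-sin(5*B_t)/5) = (5*sin(5*B_t)/2) dt + (-cos(5*B_t)) dB_t.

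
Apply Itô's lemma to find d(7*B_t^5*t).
d(7*B_t^5*t) = (7*B_t^3*(B_t^2 + 10*t)) dt + (35*B_t^4*t) dB_t

Itô's formula for f(t, x): d f(t, B_t) = (f_t + (1/2) f_xx) dt + f_x dB_t. Compute partials of f(t, x) = 7*t*x^5:
  f_t(t,x)  = 7*x^5
  f_x(t,x)  = 35*t*x^4
  f_xx(t,x) = 140*t*x^3
Assemble drift = f_t + (1/2) f_xx = 7*x^3*(10*t + x^2) and diffusion = f_x = 35*t*x^4. Substituting x = B_t:
  d(7*B_t^5*t) = (7*B_t^3*(B_t^2 + 10*t)) dt + (35*B_t^4*t) dB_t.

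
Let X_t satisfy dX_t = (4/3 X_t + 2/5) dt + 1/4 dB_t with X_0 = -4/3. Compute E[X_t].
E[X_t] = -31*exp(4*t/3)/30 - 3/10

Taking expectations and using E[dB_t] = 0, the mean m(t) = E[X_t] satisfies the ODE m'(t) = a m(t) + b with m(0) = x_0. With a = 4/3, b = 2/5, x_0 = -4/3, the solution is
  m(t) = x_0 * exp(a t) + (b/a) * (exp(a t) - 1)
       = (-4/3) * exp((4/3) t) + ((2/5)/(4/3)) * (exp((4/3) t) - 1)
       = -31*exp(4*t/3)/30 - 3/10.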